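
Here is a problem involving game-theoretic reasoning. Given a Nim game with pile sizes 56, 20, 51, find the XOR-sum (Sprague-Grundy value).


We need the XOR (exclusive or) of all pile sizes.
After XOR-ing pile 1 (size 56): 0 XOR 56 = 56
After XOR-ing pile 2 (size 20): 56 XOR 20 = 44
After XOR-ing pile 3 (size 51): 44 XOR 51 = 31
The Nim-value of this position is 31.

31


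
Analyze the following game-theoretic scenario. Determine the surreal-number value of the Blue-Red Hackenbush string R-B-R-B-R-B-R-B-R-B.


Edges (from ground): R-B-R-B-R-B-R-B-R-B
By Berlekamp's sign-expansion rule, a Blue-Red Hackenbush stalk has the value of the surreal number whose sign sequence is the edge sequence with B -> + and R -> -.
Sign sequence: -+-+-+-+-+
Trace the sign expansion in the surreal number tree, starting from 0:
Edge 1: R (sign -) -> bounds (-inf, 0), value = -1
Edge 2: B (sign +) -> bounds (-1, 0), value = -1/2
Edge 3: R (sign -) -> bounds (-1, -1/2), value = -3/4
Edge 4: B (sign +) -> bounds (-3/4, -1/2), value = -5/8
Edge 5: R (sign -) -> bounds (-3/4, -5/8), value = -11/16
Edge 6: B (sign +) -> bounds (-11/16, -5/8), value = -21/32
Edge 7: R (sign -) -> bounds (-11/16, -21/32), value = -43/64
Edge 8: B (sign +) -> bounds (-43/64, -21/32), value = -85/128
Edge 9: R (sign -) -> bounds (-43/64, -85/128), value = -171/256
Edge 10: B (sign +) -> bounds (-171/256, -85/128), value = -341/512
Game value = -341/512

-341/512


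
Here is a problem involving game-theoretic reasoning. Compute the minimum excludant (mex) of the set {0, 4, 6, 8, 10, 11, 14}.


Set = {0, 4, 6, 8, 10, 11, 14}
0 is in the set.
1 is NOT in the set. This is the mex.
mex = 1

1


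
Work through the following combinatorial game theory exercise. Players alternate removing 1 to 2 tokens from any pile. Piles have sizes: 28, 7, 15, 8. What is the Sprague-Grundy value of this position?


Subtraction set: {1, 2}
For this subtraction set, G(n) = n mod 3 (period = max + 1 = 3).
Pile 1 (size 28): G(28) = 28 mod 3 = 1
Pile 2 (size 7): G(7) = 7 mod 3 = 1
Pile 3 (size 15): G(15) = 15 mod 3 = 0
Pile 4 (size 8): G(8) = 8 mod 3 = 2
Total Grundy value = XOR of all: 1 XOR 1 XOR 0 XOR 2 = 2

2


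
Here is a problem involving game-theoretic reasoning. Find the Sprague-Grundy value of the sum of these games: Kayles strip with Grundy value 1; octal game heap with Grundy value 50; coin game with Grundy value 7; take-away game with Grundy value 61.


By the Sprague-Grundy theorem, the Grundy value of a sum of games is the XOR of individual Grundy values.
Kayles strip: Grundy value = 1. Running XOR: 0 XOR 1 = 1
octal game heap: Grundy value = 50. Running XOR: 1 XOR 50 = 51
coin game: Grundy value = 7. Running XOR: 51 XOR 7 = 52
take-away game: Grundy value = 61. Running XOR: 52 XOR 61 = 9
The combined Grundy value is 9.

9


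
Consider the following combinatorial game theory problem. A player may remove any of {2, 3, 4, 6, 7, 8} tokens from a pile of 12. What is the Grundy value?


The subtraction set is S = {2, 3, 4, 6, 7, 8}.
G(k) = mex{ G(k - s) : s in S, s <= k }. We compute iteratively: G(0) = 0.
G(1) = mex({}) = 0
G(2) = mex({0}) = 1
G(3) = mex({0}) = 1
G(4) = mex({0, 1}) = 2
G(5) = mex({0, 1}) = 2
G(6) = mex({0, 1, 2}) = 3
G(7) = mex({0, 1, 2}) = 3
G(8) = mex({0, 1, 2, 3}) = 4
G(9) = mex({0, 1, 2, 3}) = 4
G(10) = mex({1, 2, 3, 4}) = 0
G(11) = mex({1, 2, 3, 4}) = 0
G(12) = mex({0, 2, 3, 4}) = 1
Therefore G(12) = 1.

1


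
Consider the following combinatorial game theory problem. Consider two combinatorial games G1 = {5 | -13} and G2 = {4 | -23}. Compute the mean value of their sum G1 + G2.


G1 = {5 | -13}, G2 = {4 | -23}
Each is a switch {a | b} with numbers a > b; its mean value is (a + b)/2, and mean value is additive over game sums: m(G1 + G2) = m(G1) + m(G2).
Mean of G1 = (5 + (-13))/2 = -8/2 = -4
Mean of G2 = (4 + (-23))/2 = -19/2 = -19/2
Mean of G1 + G2 = -4 + -19/2 = -27/2

-27/2


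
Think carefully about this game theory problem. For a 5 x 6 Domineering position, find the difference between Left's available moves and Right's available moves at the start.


Board is 5 x 6 (rows x cols).
Left (vertical) placements: (rows-1) * cols = 4 * 6 = 24
Right (horizontal) placements: rows * (cols-1) = 5 * 5 = 25
Advantage = Left - Right = 24 - 25 = -1

-1


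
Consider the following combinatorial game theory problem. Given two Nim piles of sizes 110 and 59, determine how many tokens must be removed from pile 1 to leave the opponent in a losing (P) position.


Piles: 110 and 59
Current XOR: 110 XOR 59 = 85 (non-zero, so this is an N-position).
To make the XOR zero, we need to find a move that balances the piles.
For pile 1 (size 110): target = 110 XOR 85 = 59
We reduce pile 1 from 110 to 59.
Tokens removed: 110 - 59 = 51
Verification: 59 XOR 59 = 0

51


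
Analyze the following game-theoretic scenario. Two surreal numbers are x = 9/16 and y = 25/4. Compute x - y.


x = 9/16, y = 25/4
Converting to common denominator: 16
x = 9/16, y = 100/16
x - y = 9/16 - 25/4 = -91/16

-91/16


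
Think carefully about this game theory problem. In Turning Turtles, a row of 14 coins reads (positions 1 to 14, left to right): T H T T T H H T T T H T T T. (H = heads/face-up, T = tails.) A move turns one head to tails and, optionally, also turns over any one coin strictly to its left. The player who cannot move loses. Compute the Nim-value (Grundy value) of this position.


Coins: T H T T T H H T T T H T T T
Key fact: a single head at position k behaves exactly like a Nim heap of size k (turning it to T and optionally flipping a coin at j < k corresponds to moving the heap from k to j, or to 0), and heads combine as a disjunctive sum (two heads at the same place would cancel, matching j XOR j = 0). So the Nim-value is the XOR of the 1-indexed positions of the heads.
Face-up positions (1-indexed): [2, 6, 7, 11]
XOR 0 with 2: 0 XOR 2 = 2
XOR 2 with 6: 2 XOR 6 = 4
XOR 4 with 7: 4 XOR 7 = 3
XOR 3 with 11: 3 XOR 11 = 8
Nim-value = 8

8


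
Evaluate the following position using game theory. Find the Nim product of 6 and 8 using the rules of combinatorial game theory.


Nim multiplication is bilinear over XOR: (u XOR v) * w = (u*w) XOR (v*w).
So we split each operand into its bit components and XOR the pairwise Nim products.
6 = 2 + 4 (as XOR of powers of 2).
8 = 8 (as XOR of powers of 2).
Using the standard Nim-product table on single bits:
  2*2 = 3,   2*4 = 8,   2*8 = 12,
  4*4 = 6,   4*8 = 11,  8*8 = 13,
and  1*x = x (identity), k*l = l*k (commutative).
Pairwise Nim products:
  2 * 8 = 12
  4 * 8 = 11
XOR them: 12 XOR 11 = 7.
Result: 6 * 8 = 7 (in Nim).

7


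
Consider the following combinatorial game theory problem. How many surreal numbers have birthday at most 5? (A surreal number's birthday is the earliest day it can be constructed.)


Day 0: {|} = 0 is born. Count = 1.
Day n: the number of surreal numbers born by day n is 2^(n+1) - 1.
By day 0: 2^1 - 1 = 1
By day 1: 2^2 - 1 = 3
By day 2: 2^3 - 1 = 7
By day 3: 2^4 - 1 = 15
By day 4: 2^5 - 1 = 31
By day 5: 2^6 - 1 = 63
By day 5: 63 surreal numbers.

63


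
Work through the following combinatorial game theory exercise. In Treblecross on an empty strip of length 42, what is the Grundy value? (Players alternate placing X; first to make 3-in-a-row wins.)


Treblecross: place X on empty cells; 3-in-a-row wins.
Playing within two cells of an existing X lets the opponent win at once, so sensible play treats the cells i-2..i+2 around each X as dead. The player left with no safe cell loses, so this is a normal-play take-away game on strips of safe cells.
Placing X at cell i (0-indexed) of a strip of k safe cells leaves independent strips of sizes max(0, i-2) and max(0, k-i-3). Hence G(k) = mex{ G(max(0,i-2)) XOR G(max(0,k-i-3)) : 0 <= i < k }, with G(0) = 0.
G(1): splits (0,0):0^0=0 -> mex({0}) = 1
G(2): splits (0,0):0^0=0 -> mex({0}) = 1
G(3): splits (0,0):0^0=0 -> mex({0}) = 1
G(4): splits (0,1):0^1=1 (0,0):0^0=0 -> mex({0, 1}) = 2
G(5): splits (0,2):0^1=1 (0,1):0^1=1 (0,0):0^0=0 -> mex({0, 1}) = 2
G(6) = mex({1}) = 0
G(7) = mex({0, 1, 2}) = 3
G(8) = mex({0, 1, 2}) = 3
G(9) = mex({0, 2}) = 1
G(10) = mex({0, 2, 3}) = 1
G(11) = mex({0, 3}) = 1
G(12) = mex({1, 3}) = 0
G(13) = mex({0, 1, 2, 3}) = 4
G(14) = mex({0, 1, 2}) = 3
G(15) = mex({0, 1, 2}) = 3
G(16) = mex({0, 1, 2, 4}) = 3
G(17) = mex({0, 1, 3, 4}) = 2
G(18) = mex({0, 1, 3, 4}) = 2
G(19) = mex({0, 1, 3, 5}) = 2
G(20) = mex({0, 1, 2, 3, 5}) = 4
G(21) = mex({0, 1, 2, 3, 5}) = 4
G(22) = mex({1, 2, 6}) = 0
G(23) = mex({0, 1, 2, 3, 4, 6}) = 5
G(24) = mex({0, 1, 2, 3, 4}) = 5
G(25) = mex({0, 1, 3, 4, 7}) = 2
G(26) = mex({0, 1, 3, 4, 5, 7}) = 2
G(27) = mex({0, 1, 3, 5}) = 2
G(28) = mex({0, 1, 2, 5}) = 3
G(29) = mex({0, 1, 2, 4, 5, 6}) = 3
G(30) = mex({1, 2, 4, 6}) = 0
G(31) = mex({0, 1, 2, 3, 4, 6}) = 5
G(32) = mex({1, 2, 3, 4, 7}) = 0
G(33) = mex({0, 3, 7}) = 1
G(34) = mex({0, 2, 3, 5, 7}) = 1
G(35) = mex({0, 2, 3, 5, 6}) = 1
G(36) = mex({0, 1, 2, 5, 6}) = 3
G(37) = mex({0, 1, 2, 4, 5, 6}) = 3
G(38) = mex({0, 1, 2, 4}) = 3
G(39) = mex({0, 1, 2, 3, 4, 7}) = 5
G(40) = mex({0, 1, 2, 3, 4, 5, 7}) = 6
G(41) = mex({0, 1, 2, 3, 5, 7}) = 4
G(42) = mex({0, 1, 2, 3, 5, 6, 7}) = 4
Therefore G(42) = 4.

4


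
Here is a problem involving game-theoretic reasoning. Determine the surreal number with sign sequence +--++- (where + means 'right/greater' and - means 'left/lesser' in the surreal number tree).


Sign expansion: +--++-
Rule: track bounds (lo, hi), initially (-inf, +inf). On '+', the current value becomes lo and we move to the simplest number in (value, hi): value + 1 if hi = +inf, otherwise the midpoint (value + hi)/2. On '-', the current value becomes hi and we move to value - 1 if lo = -inf, otherwise the midpoint (lo + value)/2.
Start at 0.
Step 1: sign = +, move right. Bounds: (0, +inf). Value = 1
Step 2: sign = -, move left. Bounds: (0, 1). Value = 1/2
Step 3: sign = -, move left. Bounds: (0, 1/2). Value = 1/4
Step 4: sign = +, move right. Bounds: (1/4, 1/2). Value = 3/8
Step 5: sign = +, move right. Bounds: (3/8, 1/2). Value = 7/16
Step 6: sign = -, move left. Bounds: (3/8, 7/16). Value = 13/32
The surreal number with sign expansion +--++- is 13/32.

13/32


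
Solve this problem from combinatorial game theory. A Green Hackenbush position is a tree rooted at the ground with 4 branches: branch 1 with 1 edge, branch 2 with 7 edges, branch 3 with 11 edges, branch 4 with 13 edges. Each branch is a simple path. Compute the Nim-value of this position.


The tree has 4 branches from the ground vertex.
In Green Hackenbush, the Nim-value of a simple path of length k is k.
Branch 1: length 1, Nim-value = 1
Branch 2: length 7, Nim-value = 7
Branch 3: length 11, Nim-value = 11
Branch 4: length 13, Nim-value = 13
Total Nim-value = XOR of all branch values:
0 XOR 1 = 1
1 XOR 7 = 6
6 XOR 11 = 13
13 XOR 13 = 0
Nim-value of the tree = 0

0


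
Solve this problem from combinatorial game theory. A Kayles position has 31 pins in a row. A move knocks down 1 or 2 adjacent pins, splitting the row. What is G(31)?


Kayles: a move removes 1 or 2 adjacent pins from a contiguous row.
Removing pins from a row of k leaves two independent rows (a, b) with a + b = k - 1 (one pin) or a + b = k - 2 (two pins); an end removal gives a = 0.
By Sprague-Grundy, G(k) = mex{ G(a) XOR G(b) } over all these splits. G(0) = 0.
G(1): splits (0,0):0^0=0 -> mex({0}) = 1
G(2): splits (0,1):0^1=1 (0,0):0^0=0 -> mex({0, 1}) = 2
G(3): splits (0,2):0^2=2 (1,1):1^1=0 (0,1):0^1=1 -> mex({0, 1, 2}) = 3
G(4): splits (0,3):0^3=3 (1,2):1^2=3 (0,2):0^2=2 (1,1):1^1=0 -> mex({0, 2, 3}) = 1
G(5): splits (0,4):0^1=1 (1,3):1^3=2 (2,2):2^2=0 (0,3):0^3=3 (1,2):1^2=3 -> mex({0, 1, 2, 3}) = 4
G(6) = mex({0, 1, 2, 4}) = 3
G(7) = mex({0, 1, 3, 4, 5}) = 2
G(8) = mex({0, 2, 3, 5, 6}) = 1
G(9) = mex({0, 1, 2, 3, 6, 7}) = 4
G(10) = mex({0, 1, 3, 4, 5, 7}) = 2
G(11) = mex({0, 1, 2, 3, 4, 5}) = 6
G(12) = mex({0, 1, 2, 3, 5, 6, 7}) = 4
G(13) = mex({0, 2, 3, 4, 6, 7}) = 1
G(14) = mex({0, 1, 4, 5, 6, 7}) = 2
G(15) = mex({0, 1, 2, 3, 4, 5, 6}) = 7
G(16) = mex({0, 2, 3, 5, 6, 7}) = 1
G(17) = mex({0, 1, 2, 3, 5, 6, 7}) = 4
G(18) = mex({0, 1, 2, 4, 5, 6}) = 3
G(19) = mex({0, 1, 3, 4, 5, 7}) = 2
G(20) = mex({0, 2, 3, 4, 5, 6, 7}) = 1
G(21) = mex({0, 1, 2, 3, 5, 6, 7}) = 4
G(22) = mex({0, 1, 2, 3, 4, 5, 7}) = 6
G(23) = mex({0, 1, 2, 3, 4, 5, 6}) = 7
G(24) = mex({0, 1, 2, 3, 5, 6, 7}) = 4
G(25) = mex({0, 2, 3, 4, 6, 7}) = 1
G(26) = mex({0, 1, 3, 4, 5, 6, 7}) = 2
G(27) = mex({0, 1, 2, 3, 4, 5, 6, 7}) = 8
G(28) = mex({0, 1, 2, 3, 4, 6, 7, 8}) = 5
G(29) = mex({0, 1, 2, 3, 5, 6, 7, 8, 9}) = 4
G(30) = mex({0, 1, 2, 3, 4, 5, 6, 9, 10}) = 7
G(31) = mex({0, 1, 3, 4, 5, 7, 10, 11}) = 2
Therefore G(31) = 2.

2


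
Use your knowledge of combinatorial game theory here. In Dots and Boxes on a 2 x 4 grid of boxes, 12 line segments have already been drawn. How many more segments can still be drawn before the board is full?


Grid: 2 x 4 boxes, i.e. 3 rows and 5 columns of dots.
Horizontal edges: (rows + 1) * cols = 3 * 4 = 12
Vertical edges: rows * (cols + 1) = 2 * 5 = 10
Total edges: 12 + 10 = 22
Edges drawn: 12
Remaining: 22 - 12 = 10

10


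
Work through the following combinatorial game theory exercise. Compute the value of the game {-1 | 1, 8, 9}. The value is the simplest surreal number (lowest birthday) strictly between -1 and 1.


Left options: {-1}, max = -1
Right options: {1, 8, 9}, min = 1
All options are numbers and max(Left) < min(Right), so by the simplicity theorem the value is the simplest (earliest-born) number strictly between -1 and 1.
The only integer strictly between -1 and 1 is 0.
No non-integer in the interval can be simpler: if x is a non-integer in the interval, then floor(x) or ceil(x) also lies in the interval (the interval contains an integer), and both are proper prefixes of x's sign expansion, i.e. born earlier. So the game value is 0.
Game value = 0

0


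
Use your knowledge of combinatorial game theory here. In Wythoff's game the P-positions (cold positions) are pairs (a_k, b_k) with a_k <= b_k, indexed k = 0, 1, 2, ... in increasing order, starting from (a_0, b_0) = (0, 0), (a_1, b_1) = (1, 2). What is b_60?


By Wythoff's theorem, a_k = floor(k * phi) and b_k = floor(k * phi^2) = a_k + k, where phi = (1 + sqrt(5))/2 is the golden ratio.
phi = (1 + sqrt(5))/2 = 1.618034
phi^2 = phi + 1 = 2.618034
k = 60
k * phi^2 = 60 * 2.618034 = 157.082039
b_60 = floor(k * phi^2) = 157 (check: a_60 + k = 97 + 60 = 157)

157


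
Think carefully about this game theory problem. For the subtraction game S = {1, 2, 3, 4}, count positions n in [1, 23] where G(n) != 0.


Subtraction set S = {1, 2, 3, 4}, so G(n) = n mod 5.
G(n) = 0 when n is a multiple of 5.
Multiples of 5 in [1, 23]: 4
N-positions (nonzero Grundy) = 23 - 4 = 19

19


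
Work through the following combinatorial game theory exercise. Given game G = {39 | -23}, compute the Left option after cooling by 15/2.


Original game: {39 | -23} (a switch {a | b} with a > b).
Cooling by t (for t below the temperature (a - b)/2 = 31) taxes each move by t: {a | b} cooled by t is {a - t | b + t}.
Cooling amount: t = 15/2
Cooled Left option: 39 - 15/2 = 63/2
Cooled Right option: -23 + 15/2 = -31/2
Cooled game: {63/2 | -31/2}
Left option = 63/2

63/2


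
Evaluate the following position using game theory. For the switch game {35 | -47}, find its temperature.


The game is {35 | -47}, a switch {a | b} with numbers a > b.
Cooling {a | b} by t gives {a - t | b + t}, which stops being hot when a - t = b + t, i.e. at t = (a - b)/2. So the temperature of a switch is (a - b)/2.
Temperature = (Left option - Right option) / 2
= (35 - (-47)) / 2
= 82 / 2
= 41

41


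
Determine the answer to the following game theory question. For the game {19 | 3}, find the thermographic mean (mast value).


Game = {19 | 3}, a switch {a | b} with numbers a > b.
Its thermograph has left wall a - t and right wall b + t, which meet at t = (a - b)/2, where both equal (a + b)/2. So the mast (mean value) is at (a + b)/2.
Mean = (19 + (3))/2 = 22/2 = 11

11


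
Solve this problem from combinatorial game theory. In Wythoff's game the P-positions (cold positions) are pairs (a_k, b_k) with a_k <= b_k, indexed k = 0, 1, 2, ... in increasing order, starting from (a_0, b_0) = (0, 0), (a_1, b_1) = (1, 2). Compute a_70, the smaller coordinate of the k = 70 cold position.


By Wythoff's theorem, a_k = floor(k * phi) and b_k = floor(k * phi^2) = a_k + k, where phi = (1 + sqrt(5))/2 is the golden ratio.
phi = (1 + sqrt(5))/2 = 1.618034
k = 70
k * phi = 70 * 1.618034 = 113.262379
a_70 = floor(k * phi) = 113

113


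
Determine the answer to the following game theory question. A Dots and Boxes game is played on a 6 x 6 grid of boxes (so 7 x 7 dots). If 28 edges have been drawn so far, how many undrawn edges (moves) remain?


Grid: 6 x 6 boxes, i.e. 7 rows and 7 columns of dots.
Horizontal edges: (rows + 1) * cols = 7 * 6 = 42
Vertical edges: rows * (cols + 1) = 6 * 7 = 42
Total edges: 42 + 42 = 84
Edges drawn: 28
Remaining: 84 - 28 = 56

56


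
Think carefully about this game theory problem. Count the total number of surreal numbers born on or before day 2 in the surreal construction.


Day 0: {|} = 0 is born. Count = 1.
Day n: the number of surreal numbers born by day n is 2^(n+1) - 1.
By day 0: 2^1 - 1 = 1
By day 1: 2^2 - 1 = 3
By day 2: 2^3 - 1 = 7
By day 2: 7 surreal numbers.

7


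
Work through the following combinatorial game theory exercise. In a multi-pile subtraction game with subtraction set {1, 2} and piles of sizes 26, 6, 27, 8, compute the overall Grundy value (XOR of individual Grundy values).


Subtraction set: {1, 2}
For this subtraction set, G(n) = n mod 3 (period = max + 1 = 3).
Pile 1 (size 26): G(26) = 26 mod 3 = 2
Pile 2 (size 6): G(6) = 6 mod 3 = 0
Pile 3 (size 27): G(27) = 27 mod 3 = 0
Pile 4 (size 8): G(8) = 8 mod 3 = 2
Total Grundy value = XOR of all: 2 XOR 0 XOR 0 XOR 2 = 0

0


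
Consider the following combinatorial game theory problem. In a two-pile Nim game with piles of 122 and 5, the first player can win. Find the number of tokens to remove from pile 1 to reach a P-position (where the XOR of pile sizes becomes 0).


Piles: 122 and 5
Current XOR: 122 XOR 5 = 127 (non-zero, so this is an N-position).
To make the XOR zero, we need to find a move that balances the piles.
For pile 1 (size 122): target = 122 XOR 127 = 5
We reduce pile 1 from 122 to 5.
Tokens removed: 122 - 5 = 117
Verification: 5 XOR 5 = 0

117


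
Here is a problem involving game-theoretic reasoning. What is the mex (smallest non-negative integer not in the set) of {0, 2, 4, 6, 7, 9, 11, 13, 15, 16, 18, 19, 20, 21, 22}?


Set = {0, 2, 4, 6, 7, 9, 11, 13, 15, 16, 18, 19, 20, 21, 22}
0 is in the set.
1 is NOT in the set. This is the mex.
mex = 1

1


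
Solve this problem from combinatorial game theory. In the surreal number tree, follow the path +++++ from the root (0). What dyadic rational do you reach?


Sign expansion: +++++
Rule: track bounds (lo, hi), initially (-inf, +inf). On '+', the current value becomes lo and we move to the simplest number in (value, hi): value + 1 if hi = +inf, otherwise the midpoint (value + hi)/2. On '-', the current value becomes hi and we move to value - 1 if lo = -inf, otherwise the midpoint (lo + value)/2.
Start at 0.
Step 1: sign = +, move right. Bounds: (0, +inf). Value = 1
Step 2: sign = +, move right. Bounds: (1, +inf). Value = 2
Step 3: sign = +, move right. Bounds: (2, +inf). Value = 3
Step 4: sign = +, move right. Bounds: (3, +inf). Value = 4
Step 5: sign = +, move right. Bounds: (4, +inf). Value = 5
The surreal number with sign expansion +++++ is 5.

5


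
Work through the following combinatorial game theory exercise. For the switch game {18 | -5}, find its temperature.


The game is {18 | -5}, a switch {a | b} with numbers a > b.
Cooling {a | b} by t gives {a - t | b + t}, which stops being hot when a - t = b + t, i.e. at t = (a - b)/2. So the temperature of a switch is (a - b)/2.
Temperature = (Left option - Right option) / 2
= (18 - (-5)) / 2
= 23 / 2
= 23/2

23/2


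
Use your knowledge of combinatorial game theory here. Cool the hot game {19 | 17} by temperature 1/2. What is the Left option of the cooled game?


Original game: {19 | 17} (a switch {a | b} with a > b).
Cooling by t (for t below the temperature (a - b)/2 = 1) taxes each move by t: {a | b} cooled by t is {a - t | b + t}.
Cooling amount: t = 1/2
Cooled Left option: 19 - 1/2 = 37/2
Cooled Right option: 17 + 1/2 = 35/2
Cooled game: {37/2 | 35/2}
Left option = 37/2

37/2


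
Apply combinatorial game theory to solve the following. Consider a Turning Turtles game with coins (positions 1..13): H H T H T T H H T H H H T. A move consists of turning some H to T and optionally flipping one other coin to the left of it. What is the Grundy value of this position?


Coins: H H T H T T H H T H H H T
Key fact: a single head at position k behaves exactly like a Nim heap of size k (turning it to T and optionally flipping a coin at j < k corresponds to moving the heap from k to j, or to 0), and heads combine as a disjunctive sum (two heads at the same place would cancel, matching j XOR j = 0). So the Nim-value is the XOR of the 1-indexed positions of the heads.
Face-up positions (1-indexed): [1, 2, 4, 7, 8, 10, 11, 12]
XOR 0 with 1: 0 XOR 1 = 1
XOR 1 with 2: 1 XOR 2 = 3
XOR 3 with 4: 3 XOR 4 = 7
XOR 7 with 7: 7 XOR 7 = 0
XOR 0 with 8: 0 XOR 8 = 8
XOR 8 with 10: 8 XOR 10 = 2
XOR 2 with 11: 2 XOR 11 = 9
XOR 9 with 12: 9 XOR 12 = 5
Nim-value = 5

5


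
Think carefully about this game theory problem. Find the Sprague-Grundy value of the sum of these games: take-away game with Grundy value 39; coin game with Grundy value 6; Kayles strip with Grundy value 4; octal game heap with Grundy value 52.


By the Sprague-Grundy theorem, the Grundy value of a sum of games is the XOR of individual Grundy values.
take-away game: Grundy value = 39. Running XOR: 0 XOR 39 = 39
coin game: Grundy value = 6. Running XOR: 39 XOR 6 = 33
Kayles strip: Grundy value = 4. Running XOR: 33 XOR 4 = 37
octal game heap: Grundy value = 52. Running XOR: 37 XOR 52 = 17
The combined Grundy value is 17.

17


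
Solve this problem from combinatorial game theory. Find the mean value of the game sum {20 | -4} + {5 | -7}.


G1 = {20 | -4}, G2 = {5 | -7}
Each is a switch {a | b} with numbers a > b; its mean value is (a + b)/2, and mean value is additive over game sums: m(G1 + G2) = m(G1) + m(G2).
Mean of G1 = (20 + (-4))/2 = 16/2 = 8
Mean of G2 = (5 + (-7))/2 = -2/2 = -1
Mean of G1 + G2 = 8 + -1 = 7

7


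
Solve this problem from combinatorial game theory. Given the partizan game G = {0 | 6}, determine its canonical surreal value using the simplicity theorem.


Left options: {0}, max = 0
Right options: {6}, min = 6
All options are numbers and max(Left) < min(Right), so by the simplicity theorem the value is the simplest (earliest-born) number strictly between 0 and 6.
Integers 1 through 5 all lie strictly between 0 and 6.
Among integers, the simplest (lowest birthday = smallest |n|; 0 is born on day 0, +-n on day n) is 1.
No non-integer in the interval can be simpler: if x is a non-integer in the interval, then floor(x) or ceil(x) also lies in the interval (the interval contains an integer), and both are proper prefixes of x's sign expansion, i.e. born earlier. So the game value is 1.
Game value = 1

1


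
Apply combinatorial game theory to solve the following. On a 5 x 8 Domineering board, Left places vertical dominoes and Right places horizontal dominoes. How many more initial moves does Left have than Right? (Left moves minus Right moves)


Board is 5 x 8 (rows x cols).
Left (vertical) placements: (rows-1) * cols = 4 * 8 = 32
Right (horizontal) placements: rows * (cols-1) = 5 * 7 = 35
Advantage = Left - Right = 32 - 35 = -3

-3


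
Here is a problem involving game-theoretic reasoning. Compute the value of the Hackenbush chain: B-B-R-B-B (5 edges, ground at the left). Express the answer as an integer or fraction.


Edges (from ground): B-B-R-B-B
By Berlekamp's sign-expansion rule, a Blue-Red Hackenbush stalk has the value of the surreal number whose sign sequence is the edge sequence with B -> + and R -> -.
Sign sequence: ++-++
Trace the sign expansion in the surreal number tree, starting from 0:
Edge 1: B (sign +) -> bounds (0, +inf), value = 1
Edge 2: B (sign +) -> bounds (1, +inf), value = 2
Edge 3: R (sign -) -> bounds (1, 2), value = 3/2
Edge 4: B (sign +) -> bounds (3/2, 2), value = 7/4
Edge 5: B (sign +) -> bounds (7/4, 2), value = 15/8
Game value = 15/8

15/8


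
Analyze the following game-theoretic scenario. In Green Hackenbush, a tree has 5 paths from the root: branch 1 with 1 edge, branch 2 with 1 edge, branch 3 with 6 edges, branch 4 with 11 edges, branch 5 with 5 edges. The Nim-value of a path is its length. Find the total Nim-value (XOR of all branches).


The tree has 5 branches from the ground vertex.
In Green Hackenbush, the Nim-value of a simple path of length k is k.
Branch 1: length 1, Nim-value = 1
Branch 2: length 1, Nim-value = 1
Branch 3: length 6, Nim-value = 6
Branch 4: length 11, Nim-value = 11
Branch 5: length 5, Nim-value = 5
Total Nim-value = XOR of all branch values:
0 XOR 1 = 1
1 XOR 1 = 0
0 XOR 6 = 6
6 XOR 11 = 13
13 XOR 5 = 8
Nim-value of the tree = 8

8


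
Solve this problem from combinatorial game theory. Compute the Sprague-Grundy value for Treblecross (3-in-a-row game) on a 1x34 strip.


Treblecross: place X on empty cells; 3-in-a-row wins.
Playing within two cells of an existing X lets the opponent win at once, so sensible play treats the cells i-2..i+2 around each X as dead. The player left with no safe cell loses, so this is a normal-play take-away game on strips of safe cells.
Placing X at cell i (0-indexed) of a strip of k safe cells leaves independent strips of sizes max(0, i-2) and max(0, k-i-3). Hence G(k) = mex{ G(max(0,i-2)) XOR G(max(0,k-i-3)) : 0 <= i < k }, with G(0) = 0.
G(1): splits (0,0):0^0=0 -> mex({0}) = 1
G(2): splits (0,0):0^0=0 -> mex({0}) = 1
G(3): splits (0,0):0^0=0 -> mex({0}) = 1
G(4): splits (0,1):0^1=1 (0,0):0^0=0 -> mex({0, 1}) = 2
G(5): splits (0,2):0^1=1 (0,1):0^1=1 (0,0):0^0=0 -> mex({0, 1}) = 2
G(6) = mex({1}) = 0
G(7) = mex({0, 1, 2}) = 3
G(8) = mex({0, 1, 2}) = 3
G(9) = mex({0, 2}) = 1
G(10) = mex({0, 2, 3}) = 1
G(11) = mex({0, 3}) = 1
G(12) = mex({1, 3}) = 0
G(13) = mex({0, 1, 2, 3}) = 4
G(14) = mex({0, 1, 2}) = 3
G(15) = mex({0, 1, 2}) = 3
G(16) = mex({0, 1, 2, 4}) = 3
G(17) = mex({0, 1, 3, 4}) = 2
G(18) = mex({0, 1, 3, 4}) = 2
G(19) = mex({0, 1, 3, 5}) = 2
G(20) = mex({0, 1, 2, 3, 5}) = 4
G(21) = mex({0, 1, 2, 3, 5}) = 4
G(22) = mex({1, 2, 6}) = 0
G(23) = mex({0, 1, 2, 3, 4, 6}) = 5
G(24) = mex({0, 1, 2, 3, 4}) = 5
G(25) = mex({0, 1, 3, 4, 7}) = 2
G(26) = mex({0, 1, 3, 4, 5, 7}) = 2
G(27) = mex({0, 1, 3, 5}) = 2
G(28) = mex({0, 1, 2, 5}) = 3
G(29) = mex({0, 1, 2, 4, 5, 6}) = 3
G(30) = mex({1, 2, 4, 6}) = 0
G(31) = mex({0, 1, 2, 3, 4, 6}) = 5
G(32) = mex({1, 2, 3, 4, 7}) = 0
G(33) = mex({0, 3, 7}) = 1
G(34) = mex({0, 2, 3, 5, 7}) = 1
Therefore G(34) = 1.

1


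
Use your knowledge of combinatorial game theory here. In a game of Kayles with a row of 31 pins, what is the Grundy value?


Kayles: a move removes 1 or 2 adjacent pins from a contiguous row.
Removing pins from a row of k leaves two independent rows (a, b) with a + b = k - 1 (one pin) or a + b = k - 2 (two pins); an end removal gives a = 0.
By Sprague-Grundy, G(k) = mex{ G(a) XOR G(b) } over all these splits. G(0) = 0.
G(1): splits (0,0):0^0=0 -> mex({0}) = 1
G(2): splits (0,1):0^1=1 (0,0):0^0=0 -> mex({0, 1}) = 2
G(3): splits (0,2):0^2=2 (1,1):1^1=0 (0,1):0^1=1 -> mex({0, 1, 2}) = 3
G(4): splits (0,3):0^3=3 (1,2):1^2=3 (0,2):0^2=2 (1,1):1^1=0 -> mex({0, 2, 3}) = 1
G(5): splits (0,4):0^1=1 (1,3):1^3=2 (2,2):2^2=0 (0,3):0^3=3 (1,2):1^2=3 -> mex({0, 1, 2, 3}) = 4
G(6) = mex({0, 1, 2, 4}) = 3
G(7) = mex({0, 1, 3, 4, 5}) = 2
G(8) = mex({0, 2, 3, 5, 6}) = 1
G(9) = mex({0, 1, 2, 3, 6, 7}) = 4
G(10) = mex({0, 1, 3, 4, 5, 7}) = 2
G(11) = mex({0, 1, 2, 3, 4, 5}) = 6
G(12) = mex({0, 1, 2, 3, 5, 6, 7}) = 4
G(13) = mex({0, 2, 3, 4, 6, 7}) = 1
G(14) = mex({0, 1, 4, 5, 6, 7}) = 2
G(15) = mex({0, 1, 2, 3, 4, 5, 6}) = 7
G(16) = mex({0, 2, 3, 5, 6, 7}) = 1
G(17) = mex({0, 1, 2, 3, 5, 6, 7}) = 4
G(18) = mex({0, 1, 2, 4, 5, 6}) = 3
G(19) = mex({0, 1, 3, 4, 5, 7}) = 2
G(20) = mex({0, 2, 3, 4, 5, 6, 7}) = 1
G(21) = mex({0, 1, 2, 3, 5, 6, 7}) = 4
G(22) = mex({0, 1, 2, 3, 4, 5, 7}) = 6
G(23) = mex({0, 1, 2, 3, 4, 5, 6}) = 7
G(24) = mex({0, 1, 2, 3, 5, 6, 7}) = 4
G(25) = mex({0, 2, 3, 4, 6, 7}) = 1
G(26) = mex({0, 1, 3, 4, 5, 6, 7}) = 2
G(27) = mex({0, 1, 2, 3, 4, 5, 6, 7}) = 8
G(28) = mex({0, 1, 2, 3, 4, 6, 7, 8}) = 5
G(29) = mex({0, 1, 2, 3, 5, 6, 7, 8, 9}) = 4
G(30) = mex({0, 1, 2, 3, 4, 5, 6, 9, 10}) = 7
G(31) = mex({0, 1, 3, 4, 5, 7, 10, 11}) = 2
Therefore G(31) = 2.

2


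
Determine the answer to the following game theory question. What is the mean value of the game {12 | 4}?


Game = {12 | 4}, a switch {a | b} with numbers a > b.
Its thermograph has left wall a - t and right wall b + t, which meet at t = (a - b)/2, where both equal (a + b)/2. So the mast (mean value) is at (a + b)/2.
Mean = (12 + (4))/2 = 16/2 = 8

8


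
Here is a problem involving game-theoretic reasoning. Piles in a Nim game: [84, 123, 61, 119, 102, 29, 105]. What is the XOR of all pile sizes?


We need the XOR (exclusive or) of all pile sizes.
After XOR-ing pile 1 (size 84): 0 XOR 84 = 84
After XOR-ing pile 2 (size 123): 84 XOR 123 = 47
After XOR-ing pile 3 (size 61): 47 XOR 61 = 18
After XOR-ing pile 4 (size 119): 18 XOR 119 = 101
After XOR-ing pile 5 (size 102): 101 XOR 102 = 3
After XOR-ing pile 6 (size 29): 3 XOR 29 = 30
After XOR-ing pile 7 (size 105): 30 XOR 105 = 119
The Nim-value of this position is 119.

119


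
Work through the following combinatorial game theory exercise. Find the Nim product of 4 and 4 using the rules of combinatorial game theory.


Nim multiplication is bilinear over XOR: (u XOR v) * w = (u*w) XOR (v*w).
So we split each operand into its bit components and XOR the pairwise Nim products.
4 = 4 (as XOR of powers of 2).
4 = 4 (as XOR of powers of 2).
Using the standard Nim-product table on single bits:
  2*2 = 3,   2*4 = 8,   2*8 = 12,
  4*4 = 6,   4*8 = 11,  8*8 = 13,
and  1*x = x (identity), k*l = l*k (commutative).
Pairwise Nim products:
  4 * 4 = 6
XOR them: 6 = 6.
Result: 4 * 4 = 6 (in Nim).

6


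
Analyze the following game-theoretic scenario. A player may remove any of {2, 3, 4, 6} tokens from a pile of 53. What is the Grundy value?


The subtraction set is S = {2, 3, 4, 6}.
G(k) = mex{ G(k - s) : s in S, s <= k }. We compute iteratively: G(0) = 0.
G(1) = mex({}) = 0
G(2) = mex({0}) = 1
G(3) = mex({0}) = 1
G(4) = mex({0, 1}) = 2
G(5) = mex({0, 1}) = 2
G(6) = mex({0, 1, 2}) = 3
G(7) = mex({0, 1, 2}) = 3
G(8) = mex({1, 2, 3}) = 0
G(9) = mex({1, 2, 3}) = 0
G(10) = mex({0, 2, 3}) = 1
G(11) = mex({0, 2, 3}) = 1
G(12) = mex({0, 1, 3}) = 2
G(13) = mex({0, 1, 3}) = 2
Observe that G(8)..G(13) = 0, 0, 1, 1, 2, 2 repeats G(0)..G(5) = 0, 0, 1, 1, 2, 2.
For k >= max(S) = 6, G(k) is determined by the previous 6 values G(k-6)..G(k-1); a window of 6 consecutive values has recurred shifted by 8, so by induction G(k + 8) = G(k) for all k >= 0: the sequence is periodic from the start with period 8.
One period: G(0..7) = 0, 0, 1, 1, 2, 2, 3, 3.
53 mod 8 = 5, so G(53) = G(5) = 2.

2


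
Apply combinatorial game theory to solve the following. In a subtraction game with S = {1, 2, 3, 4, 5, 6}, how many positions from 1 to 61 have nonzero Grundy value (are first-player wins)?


Subtraction set S = {1, 2, 3, 4, 5, 6}, so G(n) = n mod 7.
G(n) = 0 when n is a multiple of 7.
Multiples of 7 in [1, 61]: 8
N-positions (nonzero Grundy) = 61 - 8 = 53

53


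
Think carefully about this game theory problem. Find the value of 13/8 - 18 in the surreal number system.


x = 13/8, y = 18
Converting to common denominator: 8
x = 13/8, y = 144/8
x - y = 13/8 - 18 = -131/8

-131/8


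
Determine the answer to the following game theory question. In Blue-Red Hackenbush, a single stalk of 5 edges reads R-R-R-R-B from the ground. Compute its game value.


Edges (from ground): R-R-R-R-B
By Berlekamp's sign-expansion rule, a Blue-Red Hackenbush stalk has the value of the surreal number whose sign sequence is the edge sequence with B -> + and R -> -.
Sign sequence: ----+
Trace the sign expansion in the surreal number tree, starting from 0:
Edge 1: R (sign -) -> bounds (-inf, 0), value = -1
Edge 2: R (sign -) -> bounds (-inf, -1), value = -2
Edge 3: R (sign -) -> bounds (-inf, -2), value = -3
Edge 4: R (sign -) -> bounds (-inf, -3), value = -4
Edge 5: B (sign +) -> bounds (-4, -3), value = -7/2
Game value = -7/2

-7/2


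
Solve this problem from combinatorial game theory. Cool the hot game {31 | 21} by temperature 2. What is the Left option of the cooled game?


Original game: {31 | 21} (a switch {a | b} with a > b).
Cooling by t (for t below the temperature (a - b)/2 = 5) taxes each move by t: {a | b} cooled by t is {a - t | b + t}.
Cooling amount: t = 2
Cooled Left option: 31 - 2 = 29
Cooled Right option: 21 + 2 = 23
Cooled game: {29 | 23}
Left option = 29

29


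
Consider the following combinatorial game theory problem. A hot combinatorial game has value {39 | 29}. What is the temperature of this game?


The game is {39 | 29}, a switch {a | b} with numbers a > b.
Cooling {a | b} by t gives {a - t | b + t}, which stops being hot when a - t = b + t, i.e. at t = (a - b)/2. So the temperature of a switch is (a - b)/2.
Temperature = (Left option - Right option) / 2
= (39 - (29)) / 2
= 10 / 2
= 5

5


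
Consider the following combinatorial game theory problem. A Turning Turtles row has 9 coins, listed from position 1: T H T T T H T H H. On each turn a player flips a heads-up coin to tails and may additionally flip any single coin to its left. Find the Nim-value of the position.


Coins: T H T T T H T H H
Key fact: a single head at position k behaves exactly like a Nim heap of size k (turning it to T and optionally flipping a coin at j < k corresponds to moving the heap from k to j, or to 0), and heads combine as a disjunctive sum (two heads at the same place would cancel, matching j XOR j = 0). So the Nim-value is the XOR of the 1-indexed positions of the heads.
Face-up positions (1-indexed): [2, 6, 8, 9]
XOR 0 with 2: 0 XOR 2 = 2
XOR 2 with 6: 2 XOR 6 = 4
XOR 4 with 8: 4 XOR 8 = 12
XOR 12 with 9: 12 XOR 9 = 5
Nim-value = 5

5


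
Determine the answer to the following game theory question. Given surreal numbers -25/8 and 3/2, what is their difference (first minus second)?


x = -25/8, y = 3/2
Converting to common denominator: 8
x = -25/8, y = 12/8
x - y = -25/8 - 3/2 = -37/8

-37/8


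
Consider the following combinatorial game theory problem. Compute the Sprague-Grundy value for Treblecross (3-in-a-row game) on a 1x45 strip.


Treblecross: place X on empty cells; 3-in-a-row wins.
Playing within two cells of an existing X lets the opponent win at once, so sensible play treats the cells i-2..i+2 around each X as dead. The player left with no safe cell loses, so this is a normal-play take-away game on strips of safe cells.
Placing X at cell i (0-indexed) of a strip of k safe cells leaves independent strips of sizes max(0, i-2) and max(0, k-i-3). Hence G(k) = mex{ G(max(0,i-2)) XOR G(max(0,k-i-3)) : 0 <= i < k }, with G(0) = 0.
G(1): splits (0,0):0^0=0 -> mex({0}) = 1
G(2): splits (0,0):0^0=0 -> mex({0}) = 1
G(3): splits (0,0):0^0=0 -> mex({0}) = 1
G(4): splits (0,1):0^1=1 (0,0):0^0=0 -> mex({0, 1}) = 2
G(5): splits (0,2):0^1=1 (0,1):0^1=1 (0,0):0^0=0 -> mex({0, 1}) = 2
G(6) = mex({1}) = 0
G(7) = mex({0, 1, 2}) = 3
G(8) = mex({0, 1, 2}) = 3
G(9) = mex({0, 2}) = 1
G(10) = mex({0, 2, 3}) = 1
G(11) = mex({0, 3}) = 1
G(12) = mex({1, 3}) = 0
G(13) = mex({0, 1, 2, 3}) = 4
G(14) = mex({0, 1, 2}) = 3
G(15) = mex({0, 1, 2}) = 3
G(16) = mex({0, 1, 2, 4}) = 3
G(17) = mex({0, 1, 3, 4}) = 2
G(18) = mex({0, 1, 3, 4}) = 2
G(19) = mex({0, 1, 3, 5}) = 2
G(20) = mex({0, 1, 2, 3, 5}) = 4
G(21) = mex({0, 1, 2, 3, 5}) = 4
G(22) = mex({1, 2, 6}) = 0
G(23) = mex({0, 1, 2, 3, 4, 6}) = 5
G(24) = mex({0, 1, 2, 3, 4}) = 5
G(25) = mex({0, 1, 3, 4, 7}) = 2
G(26) = mex({0, 1, 3, 4, 5, 7}) = 2
G(27) = mex({0, 1, 3, 5}) = 2
G(28) = mex({0, 1, 2, 5}) = 3
G(29) = mex({0, 1, 2, 4, 5, 6}) = 3
G(30) = mex({1, 2, 4, 6}) = 0
G(31) = mex({0, 1, 2, 3, 4, 6}) = 5
G(32) = mex({1, 2, 3, 4, 7}) = 0
G(33) = mex({0, 3, 7}) = 1
G(34) = mex({0, 2, 3, 5, 7}) = 1
G(35) = mex({0, 2, 3, 5, 6}) = 1
G(36) = mex({0, 1, 2, 5, 6}) = 3
G(37) = mex({0, 1, 2, 4, 5, 6}) = 3
G(38) = mex({0, 1, 2, 4}) = 3
G(39) = mex({0, 1, 2, 3, 4, 7}) = 5
G(40) = mex({0, 1, 2, 3, 4, 5, 7}) = 6
G(41) = mex({0, 1, 2, 3, 5, 7}) = 4
G(42) = mex({0, 1, 2, 3, 5, 6, 7}) = 4
G(43) = mex({0, 2, 3, 5, 6}) = 1
G(44) = mex({1, 2, 3, 4, 5, 6}) = 0
G(45) = mex({0, 1, 2, 3, 4, 6, 7}) = 5
Therefore G(45) = 5.

5


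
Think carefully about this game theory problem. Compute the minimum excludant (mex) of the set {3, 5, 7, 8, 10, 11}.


Set = {3, 5, 7, 8, 10, 11}
0 is NOT in the set. This is the mex.
mex = 0

0


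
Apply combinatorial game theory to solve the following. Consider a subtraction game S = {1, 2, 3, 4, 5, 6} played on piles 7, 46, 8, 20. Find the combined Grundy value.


Subtraction set: {1, 2, 3, 4, 5, 6}
For this subtraction set, G(n) = n mod 7 (period = max + 1 = 7).
Pile 1 (size 7): G(7) = 7 mod 7 = 0
Pile 2 (size 46): G(46) = 46 mod 7 = 4
Pile 3 (size 8): G(8) = 8 mod 7 = 1
Pile 4 (size 20): G(20) = 20 mod 7 = 6
Total Grundy value = XOR of all: 0 XOR 4 XOR 1 XOR 6 = 3

3


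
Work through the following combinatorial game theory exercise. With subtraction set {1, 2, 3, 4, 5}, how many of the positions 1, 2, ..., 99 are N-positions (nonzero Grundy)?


Subtraction set S = {1, 2, 3, 4, 5}, so G(n) = n mod 6.
G(n) = 0 when n is a multiple of 6.
Multiples of 6 in [1, 99]: 16
N-positions (nonzero Grundy) = 99 - 16 = 83

83


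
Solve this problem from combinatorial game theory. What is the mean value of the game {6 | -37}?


Game = {6 | -37}, a switch {a | b} with numbers a > b.
Its thermograph has left wall a - t and right wall b + t, which meet at t = (a - b)/2, where both equal (a + b)/2. So the mast (mean value) is at (a + b)/2.
Mean = (6 + (-37))/2 = -31/2 = -31/2

-31/2


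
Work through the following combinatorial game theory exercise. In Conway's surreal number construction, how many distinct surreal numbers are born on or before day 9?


Day 0: {|} = 0 is born. Count = 1.
Day n: the number of surreal numbers born by day n is 2^(n+1) - 1.
By day 0: 2^1 - 1 = 1
By day 1: 2^2 - 1 = 3
By day 2: 2^3 - 1 = 7
By day 3: 2^4 - 1 = 15
By day 4: 2^5 - 1 = 31
By day 5: 2^6 - 1 = 63
By day 6: 2^7 - 1 = 127
By day 7: 2^8 - 1 = 255
By day 8: 2^9 - 1 = 511
By day 9: 2^10 - 1 = 1023
By day 9: 1023 surreal numbers.

1023


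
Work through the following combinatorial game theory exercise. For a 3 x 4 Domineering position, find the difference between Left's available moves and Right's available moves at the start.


Board is 3 x 4 (rows x cols).
Left (vertical) placements: (rows-1) * cols = 2 * 4 = 8
Right (horizontal) placements: rows * (cols-1) = 3 * 3 = 9
Advantage = Left - Right = 8 - 9 = -1

-1


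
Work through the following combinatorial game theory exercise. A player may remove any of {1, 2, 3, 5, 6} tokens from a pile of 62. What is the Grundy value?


The subtraction set is S = {1, 2, 3, 5, 6}.
G(k) = mex{ G(k - s) : s in S, s <= k }. We compute iteratively: G(0) = 0.
G(1) = mex({0}) = 1
G(2) = mex({0, 1}) = 2
G(3) = mex({0, 1, 2}) = 3
G(4) = mex({1, 2, 3}) = 0
G(5) = mex({0, 2, 3}) = 1
G(6) = mex({0, 1, 3}) = 2
G(7) = mex({0, 1, 2}) = 3
G(8) = mex({1, 2, 3}) = 0
G(9) = mex({0, 2, 3}) = 1
Observe that G(4)..G(9) = 0, 1, 2, 3, 0, 1 repeats G(0)..G(5) = 0, 1, 2, 3, 0, 1.
For k >= max(S) = 6, G(k) is determined by the previous 6 values G(k-6)..G(k-1); a window of 6 consecutive values has recurred shifted by 4, so by induction G(k + 4) = G(k) for all k >= 0: the sequence is periodic from the start with period 4.
One period: G(0..3) = 0, 1, 2, 3.
62 mod 4 = 2, so G(62) = G(2) = 2.

2


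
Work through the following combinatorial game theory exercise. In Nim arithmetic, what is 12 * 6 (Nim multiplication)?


Nim multiplication is bilinear over XOR: (u XOR v) * w = (u*w) XOR (v*w).
So we split each operand into its bit components and XOR the pairwise Nim products.
12 = 4 + 8 (as XOR of powers of 2).
6 = 2 + 4 (as XOR of powers of 2).
Using the standard Nim-product table on single bits:
  2*2 = 3,   2*4 = 8,   2*8 = 12,
  4*4 = 6,   4*8 = 11,  8*8 = 13,
and  1*x = x (identity), k*l = l*k (commutative).
Pairwise Nim products:
  4 * 2 = 8
  4 * 4 = 6
  8 * 2 = 12
  8 * 4 = 11
XOR them: 8 XOR 6 XOR 12 XOR 11 = 9.
Result: 12 * 6 = 9 (in Nim).

9
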